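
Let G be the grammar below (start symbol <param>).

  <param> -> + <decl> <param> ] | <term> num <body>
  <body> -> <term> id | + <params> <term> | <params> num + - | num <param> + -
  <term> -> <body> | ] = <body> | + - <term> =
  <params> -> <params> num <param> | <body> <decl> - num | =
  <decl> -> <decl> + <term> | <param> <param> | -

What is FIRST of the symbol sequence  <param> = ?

{ +, =, ], num }

Add FIRST(<param>) = { +, =, ], num }; <param> is not nullable, stop.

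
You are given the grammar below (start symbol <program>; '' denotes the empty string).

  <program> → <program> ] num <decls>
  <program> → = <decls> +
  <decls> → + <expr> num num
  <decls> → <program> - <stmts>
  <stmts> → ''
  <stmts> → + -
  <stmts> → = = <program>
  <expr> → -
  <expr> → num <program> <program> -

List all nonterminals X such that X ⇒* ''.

{ <stmts> }

Directly nullable (have an ''-production): <stmts>.
No other nonterminal has a production whose RHS symbols are all nullable.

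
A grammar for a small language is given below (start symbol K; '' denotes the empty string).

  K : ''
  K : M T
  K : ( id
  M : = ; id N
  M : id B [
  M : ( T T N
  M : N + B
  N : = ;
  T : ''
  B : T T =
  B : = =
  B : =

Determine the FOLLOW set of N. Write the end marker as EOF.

{ EOF, + }

In M : = ; id N: N is at the end, add FOLLOW(M) = { EOF }.
In M : ( T T N: N is at the end, add FOLLOW(M) = { EOF }.
In M : N + B: add FIRST(+ B) = { + }.
Union: FOLLOW(N) = { EOF, + }.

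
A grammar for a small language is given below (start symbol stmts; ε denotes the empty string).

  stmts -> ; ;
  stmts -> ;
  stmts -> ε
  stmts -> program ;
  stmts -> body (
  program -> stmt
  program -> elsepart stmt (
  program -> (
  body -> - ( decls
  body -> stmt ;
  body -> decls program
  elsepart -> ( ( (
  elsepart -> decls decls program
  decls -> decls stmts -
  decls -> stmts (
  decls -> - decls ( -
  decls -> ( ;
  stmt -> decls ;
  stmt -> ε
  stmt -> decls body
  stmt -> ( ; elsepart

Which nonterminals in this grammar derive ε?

Directly nullable (have an ε-production): stmts, stmt.
program -> stmt with every symbol nullable, so program is nullable.
No other nonterminal has a production whose RHS symbols are all nullable.

{ program, stmt, stmts }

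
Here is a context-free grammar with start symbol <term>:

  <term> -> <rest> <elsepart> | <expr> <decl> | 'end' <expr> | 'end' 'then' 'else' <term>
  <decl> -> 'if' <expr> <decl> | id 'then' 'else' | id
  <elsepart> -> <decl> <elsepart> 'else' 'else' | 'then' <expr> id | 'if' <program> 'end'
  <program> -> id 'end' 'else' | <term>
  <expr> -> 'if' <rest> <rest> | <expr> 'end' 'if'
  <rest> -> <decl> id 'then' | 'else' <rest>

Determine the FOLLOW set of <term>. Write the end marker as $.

<term> is the start symbol, so $ ∈ FOLLOW(<term>).
In <term> -> 'end' 'then' 'else' <term>: <term> is at the end, add FOLLOW(<term>) = { $, 'end' }.
In <program> -> <term>: <term> is at the end, add FOLLOW(<program>) = { 'end' }.
Union: FOLLOW(<term>) = { $, 'end' }.

{ $, 'end' }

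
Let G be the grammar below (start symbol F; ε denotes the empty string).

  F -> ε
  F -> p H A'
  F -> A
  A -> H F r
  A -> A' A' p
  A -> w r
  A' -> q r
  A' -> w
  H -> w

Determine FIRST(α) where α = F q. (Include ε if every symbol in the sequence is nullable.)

Add FIRST(F)\{ε} = { p, q, w }; F is nullable, continue.
q is a terminal; add {q} and stop.

{ p, q, w }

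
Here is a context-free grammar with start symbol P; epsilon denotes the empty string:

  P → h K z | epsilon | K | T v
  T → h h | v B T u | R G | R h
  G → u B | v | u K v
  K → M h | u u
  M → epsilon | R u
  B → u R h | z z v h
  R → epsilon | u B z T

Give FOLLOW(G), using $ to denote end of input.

In T → R G: G is at the end, add FOLLOW(T) = { h, u, v }.
Union: FOLLOW(G) = { h, u, v }.

{ h, u, v }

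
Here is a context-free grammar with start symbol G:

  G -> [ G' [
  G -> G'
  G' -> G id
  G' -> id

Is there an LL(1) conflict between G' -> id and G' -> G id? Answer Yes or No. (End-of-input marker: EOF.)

Yes

FIRST(id) = { id } and FIRST(G id) = { [, id }.
Both contain id, so the two alternatives are not disjoint — LL(1) conflict.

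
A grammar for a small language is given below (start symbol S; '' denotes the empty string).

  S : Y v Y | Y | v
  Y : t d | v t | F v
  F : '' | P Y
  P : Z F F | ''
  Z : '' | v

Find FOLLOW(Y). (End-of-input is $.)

{ $, t, v }

In S : Y v Y: add FIRST(v Y) = { v }.
In S : Y v Y: Y is at the end, add FOLLOW(S) = { $ }.
In S : Y: Y is at the end, add FOLLOW(S) = { $ }.
In F : P Y: Y is at the end, add FOLLOW(F) = { t, v }.
Union: FOLLOW(Y) = { $, t, v }.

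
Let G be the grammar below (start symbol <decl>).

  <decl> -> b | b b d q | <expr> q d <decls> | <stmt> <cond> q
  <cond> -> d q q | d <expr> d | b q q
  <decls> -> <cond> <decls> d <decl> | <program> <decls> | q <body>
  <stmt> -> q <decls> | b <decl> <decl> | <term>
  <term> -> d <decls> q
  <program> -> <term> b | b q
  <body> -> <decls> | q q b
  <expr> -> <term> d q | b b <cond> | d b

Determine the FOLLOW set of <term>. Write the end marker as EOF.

{ b, d }

In <stmt> -> <term>: <term> is at the end, add FOLLOW(<stmt>) = { b, d }.
In <program> -> <term> b: add FIRST(b) = { b }.
In <expr> -> <term> d q: add FIRST(d q) = { d }.
Union: FOLLOW(<term>) = { b, d }.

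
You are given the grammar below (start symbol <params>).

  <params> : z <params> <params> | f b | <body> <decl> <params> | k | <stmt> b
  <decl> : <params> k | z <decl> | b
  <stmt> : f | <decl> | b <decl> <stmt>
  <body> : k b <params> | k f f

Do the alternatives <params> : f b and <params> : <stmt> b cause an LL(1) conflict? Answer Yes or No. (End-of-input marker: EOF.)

Yes

FIRST(f b) = { f } and FIRST(<stmt> b) = { b, f, k, z }.
Both contain f, so the two alternatives are not disjoint — LL(1) conflict.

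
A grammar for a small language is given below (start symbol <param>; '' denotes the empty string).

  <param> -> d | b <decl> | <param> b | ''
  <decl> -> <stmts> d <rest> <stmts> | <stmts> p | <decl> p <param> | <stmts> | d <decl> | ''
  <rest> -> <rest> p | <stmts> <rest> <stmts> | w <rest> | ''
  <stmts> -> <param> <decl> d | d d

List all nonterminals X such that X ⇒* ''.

{ <decl>, <param>, <rest> }

Directly nullable (have an ''-production): <param>, <decl>, <rest>.
No other nonterminal has a production whose RHS symbols are all nullable.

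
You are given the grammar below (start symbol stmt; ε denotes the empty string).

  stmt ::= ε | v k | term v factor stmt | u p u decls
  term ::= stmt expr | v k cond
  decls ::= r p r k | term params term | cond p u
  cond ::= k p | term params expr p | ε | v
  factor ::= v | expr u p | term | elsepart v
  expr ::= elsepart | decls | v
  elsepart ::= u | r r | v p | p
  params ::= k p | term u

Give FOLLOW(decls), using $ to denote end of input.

{ $, k, p, r, u, v }

In stmt ::= u p u decls: decls is at the end, add FOLLOW(stmt) = { $, k, p, r, u, v }.
In expr ::= decls: decls is at the end, add FOLLOW(expr) = { $, k, p, r, u, v }.
Union: FOLLOW(decls) = { $, k, p, r, u, v }.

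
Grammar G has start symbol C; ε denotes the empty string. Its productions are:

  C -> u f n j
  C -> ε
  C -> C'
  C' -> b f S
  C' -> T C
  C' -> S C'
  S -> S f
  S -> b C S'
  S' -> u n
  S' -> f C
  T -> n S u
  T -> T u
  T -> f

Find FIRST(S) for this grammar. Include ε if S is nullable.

{ b }

From S -> S f: add FIRST(S) = { b }.
S -> b C S' contributes {b}.
Union: FIRST(S) = { b }.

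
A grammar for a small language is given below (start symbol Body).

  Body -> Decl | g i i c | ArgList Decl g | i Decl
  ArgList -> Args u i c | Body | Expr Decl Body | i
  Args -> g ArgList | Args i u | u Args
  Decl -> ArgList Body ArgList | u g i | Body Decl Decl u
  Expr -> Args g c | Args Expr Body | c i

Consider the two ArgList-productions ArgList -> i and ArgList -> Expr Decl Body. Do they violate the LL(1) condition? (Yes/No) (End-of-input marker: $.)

FIRST(i) = { i } and FIRST(Expr Decl Body) = { c, g, u }.
The FIRST sets are disjoint and neither alternative is nullable — no conflict.

No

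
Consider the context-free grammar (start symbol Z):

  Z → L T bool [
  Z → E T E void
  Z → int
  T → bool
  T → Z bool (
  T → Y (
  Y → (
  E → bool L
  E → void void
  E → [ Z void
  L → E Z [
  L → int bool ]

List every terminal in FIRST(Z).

{ [, bool, int, void }

From Z → L T bool [: add FIRST(L) = { [, bool, int, void }.
From Z → E T E void: add FIRST(E) = { [, bool, void }.
Z → int contributes {int}.
Union: FIRST(Z) = { [, bool, int, void }.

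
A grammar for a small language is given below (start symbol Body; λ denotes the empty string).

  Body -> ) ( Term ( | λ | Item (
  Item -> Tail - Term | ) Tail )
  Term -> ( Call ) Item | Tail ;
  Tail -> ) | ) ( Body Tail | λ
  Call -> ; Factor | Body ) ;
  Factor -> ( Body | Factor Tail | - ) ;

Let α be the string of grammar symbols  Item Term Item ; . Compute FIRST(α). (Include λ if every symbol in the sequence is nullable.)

{ ), - }

Add FIRST(Item) = { ), - }; Item is not nullable, stop.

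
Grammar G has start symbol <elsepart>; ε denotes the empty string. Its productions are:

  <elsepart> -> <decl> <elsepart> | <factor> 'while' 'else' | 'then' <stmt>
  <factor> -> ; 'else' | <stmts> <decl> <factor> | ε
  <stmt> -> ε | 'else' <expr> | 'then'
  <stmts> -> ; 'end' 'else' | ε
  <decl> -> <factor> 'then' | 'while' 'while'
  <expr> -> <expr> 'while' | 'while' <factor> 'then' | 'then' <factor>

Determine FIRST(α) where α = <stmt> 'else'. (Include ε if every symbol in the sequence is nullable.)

Add FIRST(<stmt>)\{ε} = { 'else', 'then' }; <stmt> is nullable, continue.
'else' is a terminal; add {'else'} and stop.

{ 'else', 'then' }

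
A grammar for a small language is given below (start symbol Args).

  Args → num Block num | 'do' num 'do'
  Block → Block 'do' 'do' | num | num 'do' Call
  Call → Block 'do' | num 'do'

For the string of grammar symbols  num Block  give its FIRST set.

{ num }

num is a terminal; add {num} and stop.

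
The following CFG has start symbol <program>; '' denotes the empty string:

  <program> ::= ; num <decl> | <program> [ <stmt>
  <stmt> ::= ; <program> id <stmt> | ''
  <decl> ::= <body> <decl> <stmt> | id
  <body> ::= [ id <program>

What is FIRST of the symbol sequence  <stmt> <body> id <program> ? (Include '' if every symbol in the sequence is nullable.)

{ ;, [ }

Add FIRST(<stmt>)\{''} = { ; }; <stmt> is nullable, continue.
Add FIRST(<body>) = { [ }; <body> is not nullable, stop.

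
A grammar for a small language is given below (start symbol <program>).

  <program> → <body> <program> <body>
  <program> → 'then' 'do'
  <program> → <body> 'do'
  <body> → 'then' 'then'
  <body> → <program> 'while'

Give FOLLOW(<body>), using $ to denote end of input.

In <program> → <body> <program> <body>: add FIRST(<program> <body>) = { 'then' }.
In <program> → <body> <program> <body>: <body> is at the end, add FOLLOW(<program>) = { $, 'then', 'while' }.
In <program> → <body> 'do': add FIRST('do') = { 'do' }.
Union: FOLLOW(<body>) = { $, 'do', 'then', 'while' }.

{ $, 'do', 'then', 'while' }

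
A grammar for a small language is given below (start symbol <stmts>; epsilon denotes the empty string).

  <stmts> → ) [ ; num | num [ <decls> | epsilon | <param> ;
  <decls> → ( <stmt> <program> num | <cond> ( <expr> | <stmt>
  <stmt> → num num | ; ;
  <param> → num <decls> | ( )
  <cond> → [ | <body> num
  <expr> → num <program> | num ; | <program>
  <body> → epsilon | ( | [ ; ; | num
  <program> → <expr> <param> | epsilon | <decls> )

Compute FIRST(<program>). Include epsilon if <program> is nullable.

From <program> → <expr> <param>: <expr> nullable, take FIRST(<expr>) ∪ FIRST(<param>) = { (, ;, [, num }.
<program> → epsilon contributes epsilon.
From <program> → <decls> ): add FIRST(<decls>) = { (, ;, [, num }.
Union: FIRST(<program>) = { (, ;, [, num, epsilon }.

{ (, ;, [, num, epsilon }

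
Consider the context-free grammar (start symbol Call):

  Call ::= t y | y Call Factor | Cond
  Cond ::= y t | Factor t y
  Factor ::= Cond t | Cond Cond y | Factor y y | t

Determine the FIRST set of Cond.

Cond ::= y t contributes {y}.
From Cond ::= Factor t y: add FIRST(Factor) = { t, y }.
Union: FIRST(Cond) = { t, y }.

{ t, y }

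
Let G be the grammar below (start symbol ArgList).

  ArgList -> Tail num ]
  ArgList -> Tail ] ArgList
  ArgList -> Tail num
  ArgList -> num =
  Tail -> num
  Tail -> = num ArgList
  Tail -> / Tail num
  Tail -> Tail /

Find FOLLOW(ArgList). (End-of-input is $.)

{ $, /, ], num }

ArgList is the start symbol, so $ ∈ FOLLOW(ArgList).
In ArgList -> Tail ] ArgList: ArgList is at the end, add FOLLOW(ArgList) = { $, /, ], num }.
In Tail -> = num ArgList: ArgList is at the end, add FOLLOW(Tail) = { /, ], num }.
Union: FOLLOW(ArgList) = { $, /, ], num }.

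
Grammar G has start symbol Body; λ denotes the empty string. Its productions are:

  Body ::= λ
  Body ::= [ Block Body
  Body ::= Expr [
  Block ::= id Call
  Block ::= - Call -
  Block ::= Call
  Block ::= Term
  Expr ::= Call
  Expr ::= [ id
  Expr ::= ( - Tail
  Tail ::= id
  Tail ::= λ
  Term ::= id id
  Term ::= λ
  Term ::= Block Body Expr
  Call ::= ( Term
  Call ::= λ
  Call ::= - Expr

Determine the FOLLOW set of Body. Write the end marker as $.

{ $, (, -, [ }

Body is the start symbol, so $ ∈ FOLLOW(Body).
In Body ::= [ Block Body: Body is at the end, add FOLLOW(Body) = { $, (, -, [ }.
In Term ::= Block Body Expr: add FIRST(Expr)\{λ} = { (, -, [ }.
  Since Expr is nullable, also add FOLLOW(Term) = { $, (, -, [ }.
Union: FOLLOW(Body) = { $, (, -, [ }.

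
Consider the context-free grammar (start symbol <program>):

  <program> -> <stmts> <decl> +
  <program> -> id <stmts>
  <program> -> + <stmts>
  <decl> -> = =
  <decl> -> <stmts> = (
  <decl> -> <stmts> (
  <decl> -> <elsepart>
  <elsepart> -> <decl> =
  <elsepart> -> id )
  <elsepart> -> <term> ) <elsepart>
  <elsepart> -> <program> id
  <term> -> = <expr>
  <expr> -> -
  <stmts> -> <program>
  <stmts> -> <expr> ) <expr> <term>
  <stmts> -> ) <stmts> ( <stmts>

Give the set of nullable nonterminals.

{ } (none)

No nonterminal has an empty production or an RHS whose symbols are all nullable.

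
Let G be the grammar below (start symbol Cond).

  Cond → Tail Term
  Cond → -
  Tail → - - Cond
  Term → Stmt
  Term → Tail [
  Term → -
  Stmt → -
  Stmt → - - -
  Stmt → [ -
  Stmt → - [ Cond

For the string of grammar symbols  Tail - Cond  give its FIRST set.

{ - }

Add FIRST(Tail) = { - }; Tail is not nullable, stop.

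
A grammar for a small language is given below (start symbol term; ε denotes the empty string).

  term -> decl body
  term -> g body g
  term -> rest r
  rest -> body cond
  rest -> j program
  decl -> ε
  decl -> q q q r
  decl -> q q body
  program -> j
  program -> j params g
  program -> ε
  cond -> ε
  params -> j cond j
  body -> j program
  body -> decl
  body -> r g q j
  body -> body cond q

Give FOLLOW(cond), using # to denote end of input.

In rest -> body cond: cond is at the end, add FOLLOW(rest) = { r }.
In params -> j cond j: add FIRST(j) = { j }.
In body -> body cond q: add FIRST(q) = { q }.
Union: FOLLOW(cond) = { j, q, r }.

{ j, q, r }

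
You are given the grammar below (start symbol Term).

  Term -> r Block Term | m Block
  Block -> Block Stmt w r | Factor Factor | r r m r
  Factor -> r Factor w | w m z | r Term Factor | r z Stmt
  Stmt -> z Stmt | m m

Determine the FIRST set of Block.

{ r, w }

From Block -> Block Stmt w r: add FIRST(Block) = { r, w }.
From Block -> Factor Factor: add FIRST(Factor) = { r, w }.
Block -> r r m r contributes {r}.
Union: FIRST(Block) = { r, w }.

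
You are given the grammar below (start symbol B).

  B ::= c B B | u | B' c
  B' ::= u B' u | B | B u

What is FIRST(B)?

{ c, u }

B ::= c B B contributes {c}.
B ::= u contributes {u}.
From B ::= B' c: add FIRST(B') = { c, u }.
Union: FIRST(B) = { c, u }.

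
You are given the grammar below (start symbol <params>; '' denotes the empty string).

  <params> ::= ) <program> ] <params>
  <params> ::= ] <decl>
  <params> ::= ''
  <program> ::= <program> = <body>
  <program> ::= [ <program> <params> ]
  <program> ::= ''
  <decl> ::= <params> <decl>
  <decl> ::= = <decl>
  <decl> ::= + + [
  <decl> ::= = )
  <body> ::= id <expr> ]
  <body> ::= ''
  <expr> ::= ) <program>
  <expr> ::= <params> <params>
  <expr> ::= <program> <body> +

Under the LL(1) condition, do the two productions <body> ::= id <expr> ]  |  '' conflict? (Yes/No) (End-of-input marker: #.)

FIRST(id <expr> ]) = { id } and FIRST('') = { '' }.
The second alternative is nullable and FOLLOW(<body>) = { ), +, =, ], id } shares id with FIRST of the first — conflict.

Yes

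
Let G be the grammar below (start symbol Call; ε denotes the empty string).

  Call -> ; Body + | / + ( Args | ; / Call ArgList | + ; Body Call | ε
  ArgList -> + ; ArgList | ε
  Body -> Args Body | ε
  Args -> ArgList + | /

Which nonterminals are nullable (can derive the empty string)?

{ ArgList, Body, Call }

Directly nullable (have an ε-production): Call, ArgList, Body.
No other nonterminal has a production whose RHS symbols are all nullable.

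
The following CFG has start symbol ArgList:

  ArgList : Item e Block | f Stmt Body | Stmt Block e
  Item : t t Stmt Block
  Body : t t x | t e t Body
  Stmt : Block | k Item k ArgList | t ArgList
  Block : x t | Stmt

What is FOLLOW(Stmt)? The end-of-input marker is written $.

{ $, e, k, t, x }

In ArgList : f Stmt Body: add FIRST(Body) = { t }.
In ArgList : Stmt Block e: add FIRST(Block e) = { k, t, x }.
In Item : t t Stmt Block: add FIRST(Block) = { k, t, x }.
In Block : Stmt: Stmt is at the end, add FOLLOW(Block) = { $, e, k, t, x }.
Union: FOLLOW(Stmt) = { $, e, k, t, x }.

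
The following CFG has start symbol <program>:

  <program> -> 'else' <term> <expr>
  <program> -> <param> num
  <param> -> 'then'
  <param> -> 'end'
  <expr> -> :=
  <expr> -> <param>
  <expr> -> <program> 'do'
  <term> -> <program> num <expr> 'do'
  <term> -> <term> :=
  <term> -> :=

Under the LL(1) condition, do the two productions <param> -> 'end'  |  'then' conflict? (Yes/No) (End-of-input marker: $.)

No

FIRST('end') = { 'end' } and FIRST('then') = { 'then' }.
The FIRST sets are disjoint and neither alternative is nullable — no conflict.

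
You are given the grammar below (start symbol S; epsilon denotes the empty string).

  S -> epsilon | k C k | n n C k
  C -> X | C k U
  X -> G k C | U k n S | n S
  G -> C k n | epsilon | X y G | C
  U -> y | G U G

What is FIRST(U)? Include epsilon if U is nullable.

{ k, n, y }

U -> y contributes {y}.
From U -> G U G: G nullable, take FIRST(G) ∪ FIRST(U) = { k, n, y }.
Union: FIRST(U) = { k, n, y }.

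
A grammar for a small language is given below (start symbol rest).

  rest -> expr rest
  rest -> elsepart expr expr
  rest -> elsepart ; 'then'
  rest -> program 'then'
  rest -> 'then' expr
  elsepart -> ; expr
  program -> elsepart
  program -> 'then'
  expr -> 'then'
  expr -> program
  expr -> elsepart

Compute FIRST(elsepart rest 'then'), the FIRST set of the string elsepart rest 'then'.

{ ; }

Add FIRST(elsepart) = { ; }; elsepart is not nullable, stop.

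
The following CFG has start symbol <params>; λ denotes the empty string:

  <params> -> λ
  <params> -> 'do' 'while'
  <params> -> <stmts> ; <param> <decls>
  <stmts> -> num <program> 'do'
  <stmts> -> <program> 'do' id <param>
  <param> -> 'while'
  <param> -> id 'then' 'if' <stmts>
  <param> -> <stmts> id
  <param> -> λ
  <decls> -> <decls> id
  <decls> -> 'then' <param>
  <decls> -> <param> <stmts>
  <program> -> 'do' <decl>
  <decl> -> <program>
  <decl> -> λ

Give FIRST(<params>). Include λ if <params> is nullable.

{ 'do', num, λ }

<params> -> λ contributes λ.
<params> -> 'do' 'while' contributes {'do'}.
From <params> -> <stmts> ; <param> <decls>: add FIRST(<stmts>) = { 'do', num }.
Union: FIRST(<params>) = { 'do', num, λ }.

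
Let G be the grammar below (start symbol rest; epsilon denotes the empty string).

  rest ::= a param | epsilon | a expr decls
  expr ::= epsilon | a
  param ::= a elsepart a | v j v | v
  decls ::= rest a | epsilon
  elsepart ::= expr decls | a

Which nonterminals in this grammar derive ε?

{ decls, elsepart, expr, rest }

Directly nullable (have an epsilon-production): rest, expr, decls.
elsepart ::= expr decls with every symbol nullable, so elsepart is nullable.
No other nonterminal has a production whose RHS symbols are all nullable.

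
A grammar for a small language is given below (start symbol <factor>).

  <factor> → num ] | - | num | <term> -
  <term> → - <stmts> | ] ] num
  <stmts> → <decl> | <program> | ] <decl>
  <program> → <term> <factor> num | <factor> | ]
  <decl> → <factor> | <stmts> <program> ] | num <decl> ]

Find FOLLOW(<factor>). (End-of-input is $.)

<factor> is the start symbol, so $ ∈ FOLLOW(<factor>).
In <program> → <term> <factor> num: add FIRST(num) = { num }.
In <program> → <factor>: <factor> is at the end, add FOLLOW(<program>) = { -, ], num }.
In <decl> → <factor>: <factor> is at the end, add FOLLOW(<decl>) = { -, ], num }.
Union: FOLLOW(<factor>) = { $, -, ], num }.

{ $, -, ], num }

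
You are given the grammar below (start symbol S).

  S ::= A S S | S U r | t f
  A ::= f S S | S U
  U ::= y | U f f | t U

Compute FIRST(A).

{ f, t }

A ::= f S S contributes {f}.
From A ::= S U: add FIRST(S) = { f, t }.
Union: FIRST(A) = { f, t }.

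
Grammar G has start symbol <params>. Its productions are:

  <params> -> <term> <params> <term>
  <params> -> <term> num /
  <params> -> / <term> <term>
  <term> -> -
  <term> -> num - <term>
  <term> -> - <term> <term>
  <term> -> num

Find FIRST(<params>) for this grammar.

From <params> -> <term> <params> <term>: add FIRST(<term>) = { -, num }.
From <params> -> <term> num /: add FIRST(<term>) = { -, num }.
<params> -> / <term> <term> contributes {/}.
Union: FIRST(<params>) = { -, /, num }.

{ -, /, num }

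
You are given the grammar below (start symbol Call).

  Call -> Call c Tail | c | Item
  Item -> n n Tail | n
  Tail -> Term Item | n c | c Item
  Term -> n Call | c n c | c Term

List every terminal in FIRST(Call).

From Call -> Call c Tail: add FIRST(Call) = { c, n }.
Call -> c contributes {c}.
From Call -> Item: add FIRST(Item) = { n }.
Union: FIRST(Call) = { c, n }.

{ c, n }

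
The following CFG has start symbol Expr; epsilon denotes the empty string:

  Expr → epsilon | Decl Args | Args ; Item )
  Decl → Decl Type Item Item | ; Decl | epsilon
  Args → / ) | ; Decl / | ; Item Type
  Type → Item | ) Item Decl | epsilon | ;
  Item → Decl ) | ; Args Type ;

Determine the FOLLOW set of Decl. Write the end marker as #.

In Expr → Decl Args: add FIRST(Args) = { /, ; }.
In Decl → Decl Type Item Item: add FIRST(Type Item Item) = { ), ; }.
In Decl → ; Decl: Decl is at the end, add FOLLOW(Decl) = { #, ), /, ; }.
In Args → ; Decl /: add FIRST(/) = { / }.
In Type → ) Item Decl: Decl is at the end, add FOLLOW(Type) = { #, ), ; }.
In Item → Decl ): add FIRST()) = { ) }.
Union: FOLLOW(Decl) = { #, ), /, ; }.

{ #, ), /, ; }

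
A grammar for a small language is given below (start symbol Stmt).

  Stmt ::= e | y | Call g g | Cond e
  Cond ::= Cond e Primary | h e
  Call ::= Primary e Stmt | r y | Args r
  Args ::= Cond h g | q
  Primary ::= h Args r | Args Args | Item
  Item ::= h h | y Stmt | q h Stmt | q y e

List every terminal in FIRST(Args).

From Args ::= Cond h g: add FIRST(Cond) = { h }.
Args ::= q contributes {q}.
Union: FIRST(Args) = { h, q }.

{ h, q }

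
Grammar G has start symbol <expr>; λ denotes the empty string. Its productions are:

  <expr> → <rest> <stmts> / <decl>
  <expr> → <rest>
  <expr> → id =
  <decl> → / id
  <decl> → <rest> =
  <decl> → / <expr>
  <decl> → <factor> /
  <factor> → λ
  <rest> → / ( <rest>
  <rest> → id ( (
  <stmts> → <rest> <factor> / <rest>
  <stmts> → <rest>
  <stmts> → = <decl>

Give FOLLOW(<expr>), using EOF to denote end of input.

<expr> is the start symbol, so EOF ∈ FOLLOW(<expr>).
In <decl> → / <expr>: <expr> is at the end, add FOLLOW(<decl>) = { EOF, / }.
Union: FOLLOW(<expr>) = { EOF, / }.

{ EOF, / }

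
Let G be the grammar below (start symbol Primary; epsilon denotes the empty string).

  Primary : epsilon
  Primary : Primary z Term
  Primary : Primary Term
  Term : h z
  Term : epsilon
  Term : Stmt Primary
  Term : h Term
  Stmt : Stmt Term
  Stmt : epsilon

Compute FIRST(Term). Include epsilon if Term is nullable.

{ h, z, epsilon }

Term : h z contributes {h}.
Term : epsilon contributes epsilon.
From Term : Stmt Primary: Stmt, Primary nullable, take FIRST(Stmt) ∪ FIRST(Primary) = { h, z }; also epsilon since the whole RHS is nullable.
Term : h Term contributes {h}.
Union: FIRST(Term) = { h, z, epsilon }.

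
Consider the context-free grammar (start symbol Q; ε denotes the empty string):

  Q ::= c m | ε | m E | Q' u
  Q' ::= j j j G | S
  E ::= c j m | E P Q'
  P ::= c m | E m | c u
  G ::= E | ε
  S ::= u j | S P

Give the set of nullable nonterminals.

{ G, Q }

Directly nullable (have an ε-production): Q, G.
No other nonterminal has a production whose RHS symbols are all nullable.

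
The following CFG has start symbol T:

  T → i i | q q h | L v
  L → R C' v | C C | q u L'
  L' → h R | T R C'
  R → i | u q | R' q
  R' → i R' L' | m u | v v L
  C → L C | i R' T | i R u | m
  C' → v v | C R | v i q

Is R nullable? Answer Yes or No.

No nonterminal in this grammar is nullable.
No production of R has an RHS whose symbols are all nullable, so R is not nullable.

No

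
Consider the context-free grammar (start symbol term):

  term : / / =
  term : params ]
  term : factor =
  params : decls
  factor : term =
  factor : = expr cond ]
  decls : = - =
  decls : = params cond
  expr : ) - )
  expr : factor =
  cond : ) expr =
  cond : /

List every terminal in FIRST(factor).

From factor : term =: add FIRST(term) = { /, = }.
factor : = expr cond ] contributes {=}.
Union: FIRST(factor) = { /, = }.

{ /, = }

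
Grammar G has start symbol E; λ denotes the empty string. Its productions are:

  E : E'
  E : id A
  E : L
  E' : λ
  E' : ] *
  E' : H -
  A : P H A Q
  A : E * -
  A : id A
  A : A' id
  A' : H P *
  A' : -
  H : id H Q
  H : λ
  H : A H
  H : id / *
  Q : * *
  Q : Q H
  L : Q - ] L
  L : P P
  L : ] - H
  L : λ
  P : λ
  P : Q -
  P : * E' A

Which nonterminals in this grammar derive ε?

{ E, E', H, L, P }

Directly nullable (have an λ-production): E', H, L, P.
E : E' with every symbol nullable, so E is nullable.
No other nonterminal has a production whose RHS symbols are all nullable.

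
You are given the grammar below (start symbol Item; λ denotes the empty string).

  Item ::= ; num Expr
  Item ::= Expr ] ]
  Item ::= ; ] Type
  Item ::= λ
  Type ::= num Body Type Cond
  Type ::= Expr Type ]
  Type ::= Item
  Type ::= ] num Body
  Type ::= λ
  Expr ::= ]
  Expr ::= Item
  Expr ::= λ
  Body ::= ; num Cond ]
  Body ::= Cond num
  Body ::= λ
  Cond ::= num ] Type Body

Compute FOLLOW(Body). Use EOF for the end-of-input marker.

In Type ::= num Body Type Cond: add FIRST(Type Cond) = { ;, ], num }.
In Type ::= ] num Body: Body is at the end, add FOLLOW(Type) = { EOF, ;, ], num }.
In Cond ::= num ] Type Body: Body is at the end, add FOLLOW(Cond) = { EOF, ;, ], num }.
Union: FOLLOW(Body) = { EOF, ;, ], num }.

{ EOF, ;, ], num }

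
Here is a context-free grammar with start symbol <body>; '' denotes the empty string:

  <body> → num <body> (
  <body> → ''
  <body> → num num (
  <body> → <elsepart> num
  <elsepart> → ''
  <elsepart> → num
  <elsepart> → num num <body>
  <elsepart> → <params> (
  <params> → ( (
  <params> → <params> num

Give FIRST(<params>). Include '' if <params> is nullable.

<params> → ( ( contributes {(}.
From <params> → <params> num: add FIRST(<params>) = { ( }.
Union: FIRST(<params>) = { ( }.

{ ( }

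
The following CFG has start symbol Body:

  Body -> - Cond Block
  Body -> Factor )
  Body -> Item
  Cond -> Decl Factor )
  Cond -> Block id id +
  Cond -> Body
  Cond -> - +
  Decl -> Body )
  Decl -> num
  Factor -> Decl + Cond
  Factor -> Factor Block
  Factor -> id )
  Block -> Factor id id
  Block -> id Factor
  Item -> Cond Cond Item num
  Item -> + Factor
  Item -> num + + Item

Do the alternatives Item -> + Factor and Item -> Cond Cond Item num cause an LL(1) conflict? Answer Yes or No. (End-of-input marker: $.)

Yes

FIRST(+ Factor) = { + } and FIRST(Cond Cond Item num) = { +, -, id, num }.
Both contain +, so the two alternatives are not disjoint — LL(1) conflict.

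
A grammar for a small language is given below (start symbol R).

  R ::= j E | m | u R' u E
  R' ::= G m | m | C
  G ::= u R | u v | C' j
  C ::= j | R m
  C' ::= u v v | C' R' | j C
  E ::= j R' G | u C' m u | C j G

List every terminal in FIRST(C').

{ j, u }

C' ::= u v v contributes {u}.
From C' ::= C' R': add FIRST(C') = { j, u }.
C' ::= j C contributes {j}.
Union: FIRST(C') = { j, u }.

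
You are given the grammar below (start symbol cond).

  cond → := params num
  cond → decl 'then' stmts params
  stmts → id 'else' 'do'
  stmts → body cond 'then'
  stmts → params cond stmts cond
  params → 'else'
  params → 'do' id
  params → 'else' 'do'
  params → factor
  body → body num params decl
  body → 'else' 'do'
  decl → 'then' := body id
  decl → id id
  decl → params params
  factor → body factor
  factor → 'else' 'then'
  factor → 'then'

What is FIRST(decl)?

decl → 'then' := body id contributes {'then'}.
decl → id id contributes {id}.
From decl → params params: add FIRST(params) = { 'do', 'else', 'then' }.
Union: FIRST(decl) = { 'do', 'else', 'then', id }.

{ 'do', 'else', 'then', id }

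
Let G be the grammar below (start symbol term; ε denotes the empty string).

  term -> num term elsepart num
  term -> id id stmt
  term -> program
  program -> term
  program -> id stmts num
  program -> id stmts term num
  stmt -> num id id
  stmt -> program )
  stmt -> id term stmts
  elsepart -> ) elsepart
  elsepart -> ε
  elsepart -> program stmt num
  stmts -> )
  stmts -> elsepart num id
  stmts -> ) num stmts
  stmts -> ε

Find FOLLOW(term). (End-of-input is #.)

{ #, ), id, num }

term is the start symbol, so # ∈ FOLLOW(term).
In term -> num term elsepart num: add FIRST(elsepart num) = { ), id, num }.
In program -> term: term is at the end, add FOLLOW(program) = { #, ), id, num }.
In program -> id stmts term num: add FIRST(num) = { num }.
In stmt -> id term stmts: add FIRST(stmts)\{ε} = { ), id, num }.
  Since stmts is nullable, also add FOLLOW(stmt) = { #, ), id, num }.
Union: FOLLOW(term) = { #, ), id, num }.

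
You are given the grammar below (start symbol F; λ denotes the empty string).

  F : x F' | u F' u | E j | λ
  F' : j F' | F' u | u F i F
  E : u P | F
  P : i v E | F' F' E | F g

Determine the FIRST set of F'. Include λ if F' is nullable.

{ j, u }

F' : j F' contributes {j}.
From F' : F' u: add FIRST(F') = { j, u }.
F' : u F i F contributes {u}.
Union: FIRST(F') = { j, u }.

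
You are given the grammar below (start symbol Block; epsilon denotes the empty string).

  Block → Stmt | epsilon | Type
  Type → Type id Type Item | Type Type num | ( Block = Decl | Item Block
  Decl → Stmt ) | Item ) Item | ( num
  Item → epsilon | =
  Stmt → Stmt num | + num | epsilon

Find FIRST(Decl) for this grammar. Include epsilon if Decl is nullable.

{ (, ), +, =, num }

From Decl → Stmt ): Stmt nullable, take FIRST(Stmt) ∪ {)} = { ), +, num }.
From Decl → Item ) Item: Item nullable, take FIRST(Item) ∪ {)} = { ), = }.
Decl → ( num contributes {(}.
Union: FIRST(Decl) = { (, ), +, =, num }.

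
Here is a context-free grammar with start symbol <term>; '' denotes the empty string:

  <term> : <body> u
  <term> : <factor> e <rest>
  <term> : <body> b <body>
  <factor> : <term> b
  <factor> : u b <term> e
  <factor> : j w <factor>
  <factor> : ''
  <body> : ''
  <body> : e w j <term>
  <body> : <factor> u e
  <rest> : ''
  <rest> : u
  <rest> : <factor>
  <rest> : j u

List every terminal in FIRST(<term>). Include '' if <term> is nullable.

{ b, e, j, u }

From <term> : <body> u: <body> nullable, take FIRST(<body>) ∪ {u} = { b, e, j, u }.
From <term> : <factor> e <rest>: <factor> nullable, take FIRST(<factor>) ∪ {e} = { b, e, j, u }.
From <term> : <body> b <body>: <body> nullable, take FIRST(<body>) ∪ {b} = { b, e, j, u }.
Union: FIRST(<term>) = { b, e, j, u }.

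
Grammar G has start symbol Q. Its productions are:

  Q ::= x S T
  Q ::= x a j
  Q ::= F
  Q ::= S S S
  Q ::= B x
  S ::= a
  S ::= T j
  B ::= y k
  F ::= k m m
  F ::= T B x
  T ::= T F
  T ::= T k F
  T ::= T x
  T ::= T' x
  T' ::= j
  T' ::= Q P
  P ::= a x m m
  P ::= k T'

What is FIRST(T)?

{ a, j, k, x, y }

From T ::= T F: add FIRST(T) = { a, j, k, x, y }.
From T ::= T k F: add FIRST(T) = { a, j, k, x, y }.
From T ::= T x: add FIRST(T) = { a, j, k, x, y }.
From T ::= T' x: add FIRST(T') = { a, j, k, x, y }.
Union: FIRST(T) = { a, j, k, x, y }.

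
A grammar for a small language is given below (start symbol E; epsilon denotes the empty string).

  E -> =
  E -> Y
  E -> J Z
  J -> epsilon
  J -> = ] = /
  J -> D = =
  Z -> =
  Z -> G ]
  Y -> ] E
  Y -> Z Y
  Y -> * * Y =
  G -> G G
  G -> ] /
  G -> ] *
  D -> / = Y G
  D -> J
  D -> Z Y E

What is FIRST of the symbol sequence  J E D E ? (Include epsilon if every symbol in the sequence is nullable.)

{ *, /, =, ] }

Add FIRST(J)\{epsilon} = { /, =, ] }; J is nullable, continue.
Add FIRST(E) = { *, /, =, ] }; E is not nullable, stop.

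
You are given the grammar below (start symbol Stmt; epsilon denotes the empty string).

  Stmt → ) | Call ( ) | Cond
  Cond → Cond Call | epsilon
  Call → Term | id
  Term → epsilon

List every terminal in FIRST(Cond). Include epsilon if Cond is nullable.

From Cond → Cond Call: Cond, Call nullable, take FIRST(Cond) ∪ FIRST(Call) = { id }; also epsilon since the whole RHS is nullable.
Cond → epsilon contributes epsilon.
Union: FIRST(Cond) = { id, epsilon }.

{ id, epsilon }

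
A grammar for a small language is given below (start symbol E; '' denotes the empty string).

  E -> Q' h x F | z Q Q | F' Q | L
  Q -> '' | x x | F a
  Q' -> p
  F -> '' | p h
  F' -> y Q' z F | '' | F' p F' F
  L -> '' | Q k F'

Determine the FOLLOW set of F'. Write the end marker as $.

{ $, a, p, x }

In E -> F' Q: add FIRST(Q)\{''} = { a, p, x }.
  Since Q is nullable, also add FOLLOW(E) = { $ }.
In F' -> F' p F' F: add FIRST(p F' F) = { p }.
In F' -> F' p F' F: add FIRST(F)\{''} = { p }.
  Since F is nullable, also add FOLLOW(F') = { $, a, p, x }.
In L -> Q k F': F' is at the end, add FOLLOW(L) = { $ }.
Union: FOLLOW(F') = { $, a, p, x }.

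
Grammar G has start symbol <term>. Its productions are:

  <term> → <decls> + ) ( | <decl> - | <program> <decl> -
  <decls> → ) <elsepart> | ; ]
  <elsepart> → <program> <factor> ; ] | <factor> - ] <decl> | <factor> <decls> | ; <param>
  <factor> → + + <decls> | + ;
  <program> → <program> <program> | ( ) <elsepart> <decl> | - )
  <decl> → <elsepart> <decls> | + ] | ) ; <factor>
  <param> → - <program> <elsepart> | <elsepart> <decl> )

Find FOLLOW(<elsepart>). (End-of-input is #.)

In <decls> → ) <elsepart>: <elsepart> is at the end, add FOLLOW(<decls>) = { (, ), +, -, ; }.
In <program> → ( ) <elsepart> <decl>: add FIRST(<decl>) = { (, ), +, -, ; }.
In <decl> → <elsepart> <decls>: add FIRST(<decls>) = { ), ; }.
In <param> → - <program> <elsepart>: <elsepart> is at the end, add FOLLOW(<param>) = { (, ), +, -, ; }.
In <param> → <elsepart> <decl> ): add FIRST(<decl> )) = { (, ), +, -, ; }.
Union: FOLLOW(<elsepart>) = { (, ), +, -, ; }.

{ (, ), +, -, ; }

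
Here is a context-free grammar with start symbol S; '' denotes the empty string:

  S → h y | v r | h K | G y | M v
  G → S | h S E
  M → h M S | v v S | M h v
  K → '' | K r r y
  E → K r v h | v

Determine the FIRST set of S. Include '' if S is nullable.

{ h, v }

S → h y contributes {h}.
S → v r contributes {v}.
S → h K contributes {h}.
From S → G y: add FIRST(G) = { h, v }.
From S → M v: add FIRST(M) = { h, v }.
Union: FIRST(S) = { h, v }.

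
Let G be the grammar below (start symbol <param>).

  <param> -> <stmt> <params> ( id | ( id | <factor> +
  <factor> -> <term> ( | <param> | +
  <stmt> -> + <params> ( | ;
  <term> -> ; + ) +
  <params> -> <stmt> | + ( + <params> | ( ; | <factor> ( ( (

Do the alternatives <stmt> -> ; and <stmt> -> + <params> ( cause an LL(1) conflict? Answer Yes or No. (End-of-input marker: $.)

FIRST(;) = { ; } and FIRST(+ <params> () = { + }.
The FIRST sets are disjoint and neither alternative is nullable — no conflict.

No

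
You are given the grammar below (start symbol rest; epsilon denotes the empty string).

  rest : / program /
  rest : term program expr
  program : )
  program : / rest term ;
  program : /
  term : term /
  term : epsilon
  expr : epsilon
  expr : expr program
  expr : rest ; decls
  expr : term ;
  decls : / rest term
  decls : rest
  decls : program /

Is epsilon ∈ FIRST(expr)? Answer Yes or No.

expr has an epsilon-production, so expr ⇒ epsilon.

Yes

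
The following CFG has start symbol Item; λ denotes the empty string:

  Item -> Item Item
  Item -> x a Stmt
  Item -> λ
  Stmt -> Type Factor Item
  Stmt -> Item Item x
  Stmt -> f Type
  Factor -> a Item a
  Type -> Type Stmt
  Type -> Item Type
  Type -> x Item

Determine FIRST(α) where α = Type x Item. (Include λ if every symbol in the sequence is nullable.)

Add FIRST(Type) = { x }; Type is not nullable, stop.

{ x }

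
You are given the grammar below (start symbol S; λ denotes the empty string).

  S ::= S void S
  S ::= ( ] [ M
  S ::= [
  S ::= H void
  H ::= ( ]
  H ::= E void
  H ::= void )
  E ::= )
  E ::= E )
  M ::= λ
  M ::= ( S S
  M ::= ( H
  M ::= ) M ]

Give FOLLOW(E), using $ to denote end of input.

In H ::= E void: add FIRST(void) = { void }.
In E ::= E ): add FIRST()) = { ) }.
Union: FOLLOW(E) = { ), void }.

{ ), void }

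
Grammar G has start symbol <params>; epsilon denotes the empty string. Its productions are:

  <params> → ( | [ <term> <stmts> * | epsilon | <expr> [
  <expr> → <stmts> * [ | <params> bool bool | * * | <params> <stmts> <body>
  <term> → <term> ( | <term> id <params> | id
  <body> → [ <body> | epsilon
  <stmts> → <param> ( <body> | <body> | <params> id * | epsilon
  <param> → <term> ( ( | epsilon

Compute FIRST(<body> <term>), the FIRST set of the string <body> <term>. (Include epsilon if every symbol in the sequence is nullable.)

{ [, id }

Add FIRST(<body>)\{epsilon} = { [ }; <body> is nullable, continue.
Add FIRST(<term>) = { id }; <term> is not nullable, stop.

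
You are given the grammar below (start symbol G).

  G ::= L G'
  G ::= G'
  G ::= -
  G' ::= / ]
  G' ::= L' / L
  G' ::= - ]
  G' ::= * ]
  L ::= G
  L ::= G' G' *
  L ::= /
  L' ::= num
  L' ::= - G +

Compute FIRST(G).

From G ::= L G': add FIRST(L) = { *, -, /, num }.
From G ::= G': add FIRST(G') = { *, -, /, num }.
G ::= - contributes {-}.
Union: FIRST(G) = { *, -, /, num }.

{ *, -, /, num }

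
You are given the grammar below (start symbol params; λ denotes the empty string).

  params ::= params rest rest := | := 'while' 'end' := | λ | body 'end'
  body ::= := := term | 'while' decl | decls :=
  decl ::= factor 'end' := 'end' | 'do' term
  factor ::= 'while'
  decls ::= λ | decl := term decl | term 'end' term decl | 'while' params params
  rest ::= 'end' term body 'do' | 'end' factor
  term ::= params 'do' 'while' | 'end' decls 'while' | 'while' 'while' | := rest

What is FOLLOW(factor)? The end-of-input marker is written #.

In decl ::= factor 'end' := 'end': add FIRST('end' := 'end') = { 'end' }.
In rest ::= 'end' factor: factor is at the end, add FOLLOW(rest) = { 'do', 'end', 'while', := }.
Union: FOLLOW(factor) = { 'do', 'end', 'while', := }.

{ 'do', 'end', 'while', := }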